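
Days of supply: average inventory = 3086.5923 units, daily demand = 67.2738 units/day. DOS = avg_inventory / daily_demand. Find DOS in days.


DOS = 3086.5923 / 67.2738 = 45.8810

45.8810 days


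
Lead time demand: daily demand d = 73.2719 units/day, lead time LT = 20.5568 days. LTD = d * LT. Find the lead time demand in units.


LTD = 73.2719 * 20.5568 = 1506.2358

1506.2358 units


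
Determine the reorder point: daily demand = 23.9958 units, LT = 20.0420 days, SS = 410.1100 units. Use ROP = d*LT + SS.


d*LT = 23.9958 * 20.0420 = 480.9238
ROP = 480.9238 + 410.1100 = 891.0338

891.0338 units


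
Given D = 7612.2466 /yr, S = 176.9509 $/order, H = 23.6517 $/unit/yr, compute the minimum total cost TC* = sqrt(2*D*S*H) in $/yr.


2*D*S*H = 63717390.6292
TC* = sqrt(63717390.6292) = 7982.3174

7982.3174 $/yr


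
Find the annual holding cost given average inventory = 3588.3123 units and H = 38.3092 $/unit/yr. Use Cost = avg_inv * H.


Cost = 3588.3123 * 38.3092 = 137465.3736

137465.3736 $/yr


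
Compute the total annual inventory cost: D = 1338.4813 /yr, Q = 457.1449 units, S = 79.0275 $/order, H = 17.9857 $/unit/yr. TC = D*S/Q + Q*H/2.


Ordering cost = D*S/Q = 231.3858
Holding cost = Q*H/2 = 4111.0355
TC = 231.3858 + 4111.0355 = 4342.4213

4342.4213 $/yr


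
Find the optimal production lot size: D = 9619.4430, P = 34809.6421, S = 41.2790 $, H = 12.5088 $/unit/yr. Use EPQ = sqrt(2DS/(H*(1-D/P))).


1 - D/P = 1 - 0.2763 = 0.7237
H*(1-D/P) = 9.0521
2DS = 794161.9752
EPQ = sqrt(87732.6804) = 296.1970

296.1970 units


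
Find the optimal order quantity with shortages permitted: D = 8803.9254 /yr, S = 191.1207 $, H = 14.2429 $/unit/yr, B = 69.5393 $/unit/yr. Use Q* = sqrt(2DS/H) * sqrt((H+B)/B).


sqrt(2DS/H) = 486.0801
sqrt((H+B)/B) = 1.0976
Q* = 486.0801 * 1.0976 = 533.5419

533.5419 units


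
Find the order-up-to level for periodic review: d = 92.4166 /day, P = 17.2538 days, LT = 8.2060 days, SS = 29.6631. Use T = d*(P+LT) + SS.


P + LT = 25.4598
d*(P+LT) = 92.4166 * 25.4598 = 2352.9082
T = 2352.9082 + 29.6631 = 2382.5713

2382.5713 units


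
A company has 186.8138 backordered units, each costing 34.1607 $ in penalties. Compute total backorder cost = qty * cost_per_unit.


Total = 186.8138 * 34.1607 = 6381.6902

6381.6902 $


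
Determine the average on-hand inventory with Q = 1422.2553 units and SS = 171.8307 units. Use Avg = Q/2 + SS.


Q/2 = 711.1277
Avg = 711.1277 + 171.8307 = 882.9583

882.9583 units


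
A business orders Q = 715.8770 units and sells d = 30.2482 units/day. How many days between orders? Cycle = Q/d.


Cycle = 715.8770 / 30.2482 = 23.6668

23.6668 days


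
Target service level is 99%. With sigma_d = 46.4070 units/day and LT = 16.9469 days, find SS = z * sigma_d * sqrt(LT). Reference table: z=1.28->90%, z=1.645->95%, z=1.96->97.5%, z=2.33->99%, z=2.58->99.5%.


From the table, SL = 99% corresponds to z = 2.33
sqrt(LT) = sqrt(16.9469) = 4.1167
SS = 2.33 * 46.4070 * 4.1167 = 445.1276

445.1276 units


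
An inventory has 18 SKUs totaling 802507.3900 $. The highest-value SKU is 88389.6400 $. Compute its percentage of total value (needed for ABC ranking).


Top item = 88389.6400
Total = 802507.3900
Percentage = 88389.6400 / 802507.3900 * 100 = 11.0142

11.0142%


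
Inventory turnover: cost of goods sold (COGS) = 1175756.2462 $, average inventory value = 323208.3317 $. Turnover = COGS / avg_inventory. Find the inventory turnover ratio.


Turnover = 1175756.2462 / 323208.3317 = 3.6378

3.6378


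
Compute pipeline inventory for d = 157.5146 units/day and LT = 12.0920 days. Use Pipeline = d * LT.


Pipeline = 157.5146 * 12.0920 = 1904.6665

1904.6665 units


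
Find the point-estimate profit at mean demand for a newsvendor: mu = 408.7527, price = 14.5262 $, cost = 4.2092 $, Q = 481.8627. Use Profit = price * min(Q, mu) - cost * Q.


Sales at mu = min(481.8627, 408.7527) = 408.7527
Revenue = 14.5262 * 408.7527 = 5937.6235
Total cost = 4.2092 * 481.8627 = 2028.2565
Profit = 5937.6235 - 2028.2565 = 3909.3670

3909.3670 $


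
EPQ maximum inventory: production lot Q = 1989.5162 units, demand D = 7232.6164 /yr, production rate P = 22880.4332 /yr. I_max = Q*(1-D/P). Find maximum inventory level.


D/P = 0.3161
1 - D/P = 0.6839
I_max = 1989.5162 * 0.6839 = 1360.6204

1360.6204 units


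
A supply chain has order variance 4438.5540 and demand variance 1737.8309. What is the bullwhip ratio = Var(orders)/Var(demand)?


BW = 4438.5540 / 1737.8309 = 2.5541

2.5541


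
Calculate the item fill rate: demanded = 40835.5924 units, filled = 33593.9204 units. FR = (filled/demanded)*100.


FR = 33593.9204 / 40835.5924 * 100 = 82.2663

82.2663%


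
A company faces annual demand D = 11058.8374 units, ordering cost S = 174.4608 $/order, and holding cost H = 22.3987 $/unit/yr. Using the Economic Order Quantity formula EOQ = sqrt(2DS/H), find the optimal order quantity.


2*D*S = 2 * 11058.8374 * 174.4608 = 3858667.2397
2*D*S/H = 172271.9283
EOQ = sqrt(172271.9283) = 415.0565

415.0565 units


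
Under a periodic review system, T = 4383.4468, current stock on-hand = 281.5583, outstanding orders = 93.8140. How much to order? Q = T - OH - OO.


Inventory position = OH + OO = 281.5583 + 93.8140 = 375.3723
Q = 4383.4468 - 375.3723 = 4008.0745

4008.0745 units


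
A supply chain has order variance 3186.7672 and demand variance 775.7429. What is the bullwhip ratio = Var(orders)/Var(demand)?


BW = 3186.7672 / 775.7429 = 4.1080

4.1080


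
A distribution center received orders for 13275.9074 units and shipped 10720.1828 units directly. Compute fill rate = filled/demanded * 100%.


FR = 10720.1828 / 13275.9074 * 100 = 80.7492

80.7492%


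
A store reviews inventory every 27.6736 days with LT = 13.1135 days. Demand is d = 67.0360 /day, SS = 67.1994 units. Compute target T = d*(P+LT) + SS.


P + LT = 40.7871
d*(P+LT) = 67.0360 * 40.7871 = 2734.2040
T = 2734.2040 + 67.1994 = 2801.4034

2801.4034 units


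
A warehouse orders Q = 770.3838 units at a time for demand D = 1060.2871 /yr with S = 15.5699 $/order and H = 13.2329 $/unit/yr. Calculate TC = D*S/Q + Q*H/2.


Ordering cost = D*S/Q = 21.4290
Holding cost = Q*H/2 = 5097.2059
TC = 21.4290 + 5097.2059 = 5118.6349

5118.6349 $/yr


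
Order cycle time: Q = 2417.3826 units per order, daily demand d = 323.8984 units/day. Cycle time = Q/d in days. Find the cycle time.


Cycle = 2417.3826 / 323.8984 = 7.4634

7.4634 days


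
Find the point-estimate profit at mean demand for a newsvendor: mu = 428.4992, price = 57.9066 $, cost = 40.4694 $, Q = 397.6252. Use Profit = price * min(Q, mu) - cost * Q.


Sales at mu = min(397.6252, 428.4992) = 397.6252
Revenue = 57.9066 * 397.6252 = 23025.1234
Total cost = 40.4694 * 397.6252 = 16091.6533
Profit = 23025.1234 - 16091.6533 = 6933.4701

6933.4701 $


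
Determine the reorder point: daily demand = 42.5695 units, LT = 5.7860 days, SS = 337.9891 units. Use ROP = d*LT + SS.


d*LT = 42.5695 * 5.7860 = 246.3071
ROP = 246.3071 + 337.9891 = 584.2962

584.2962 units


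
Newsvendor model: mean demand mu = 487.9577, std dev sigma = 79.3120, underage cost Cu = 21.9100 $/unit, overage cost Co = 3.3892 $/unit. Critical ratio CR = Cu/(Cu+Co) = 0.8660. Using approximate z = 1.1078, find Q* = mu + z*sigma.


CR = Cu/(Cu+Co) = 21.9100/(21.9100+3.3892) = 0.8660
z = 1.1078
Q* = 487.9577 + 1.1078 * 79.3120 = 575.8195

575.8195 units


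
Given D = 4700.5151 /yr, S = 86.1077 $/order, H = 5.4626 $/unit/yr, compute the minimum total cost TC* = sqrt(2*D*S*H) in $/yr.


2*D*S*H = 4421980.6441
TC* = sqrt(4421980.6441) = 2102.8506

2102.8506 $/yr


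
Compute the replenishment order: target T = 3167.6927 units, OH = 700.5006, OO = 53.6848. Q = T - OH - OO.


Inventory position = OH + OO = 700.5006 + 53.6848 = 754.1854
Q = 3167.6927 - 754.1854 = 2413.5073

2413.5073 units


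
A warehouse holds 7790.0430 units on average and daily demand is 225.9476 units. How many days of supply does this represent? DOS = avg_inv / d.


DOS = 7790.0430 / 225.9476 = 34.4772

34.4772 days


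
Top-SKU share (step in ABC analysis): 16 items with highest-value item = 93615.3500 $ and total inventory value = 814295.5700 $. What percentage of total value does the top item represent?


Top item = 93615.3500
Total = 814295.5700
Percentage = 93615.3500 / 814295.5700 * 100 = 11.4965

11.4965%


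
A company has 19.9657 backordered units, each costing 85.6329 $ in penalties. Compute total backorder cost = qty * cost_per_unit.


Total = 19.9657 * 85.6329 = 1709.7208

1709.7208 $


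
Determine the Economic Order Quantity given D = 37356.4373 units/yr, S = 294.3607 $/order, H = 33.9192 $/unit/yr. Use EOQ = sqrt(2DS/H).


2*D*S = 2 * 37356.4373 * 294.3607 = 21992534.0663
2*D*S/H = 648380.0935
EOQ = sqrt(648380.0935) = 805.2205

805.2205 units


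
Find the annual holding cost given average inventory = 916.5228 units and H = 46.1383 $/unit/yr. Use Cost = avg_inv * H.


Cost = 916.5228 * 46.1383 = 42286.8039

42286.8039 $/yr


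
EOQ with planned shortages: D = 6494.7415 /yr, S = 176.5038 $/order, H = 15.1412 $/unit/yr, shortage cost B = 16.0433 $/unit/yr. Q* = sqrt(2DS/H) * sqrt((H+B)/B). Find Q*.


sqrt(2DS/H) = 389.1283
sqrt((H+B)/B) = 1.3942
Q* = 389.1283 * 1.3942 = 542.5195

542.5195 units


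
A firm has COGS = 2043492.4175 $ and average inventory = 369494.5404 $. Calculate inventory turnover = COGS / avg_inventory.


Turnover = 2043492.4175 / 369494.5404 = 5.5305

5.5305


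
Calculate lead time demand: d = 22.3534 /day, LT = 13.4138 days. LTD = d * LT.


LTD = 22.3534 * 13.4138 = 299.8440

299.8440 units


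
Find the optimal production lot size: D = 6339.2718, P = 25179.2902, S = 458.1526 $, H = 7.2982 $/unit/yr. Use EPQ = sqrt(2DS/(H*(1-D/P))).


1 - D/P = 1 - 0.2518 = 0.7482
H*(1-D/P) = 5.4608
2DS = 5808707.7146
EPQ = sqrt(1063716.5688) = 1031.3664

1031.3664 units


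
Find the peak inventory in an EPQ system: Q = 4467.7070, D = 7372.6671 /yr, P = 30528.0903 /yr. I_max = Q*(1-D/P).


D/P = 0.2415
1 - D/P = 0.7585
I_max = 4467.7070 * 0.7585 = 3388.7363

3388.7363 units


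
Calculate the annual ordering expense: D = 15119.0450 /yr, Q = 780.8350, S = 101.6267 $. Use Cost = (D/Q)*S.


Number of orders = D/Q = 19.3627
Cost = 19.3627 * 101.6267 = 1967.7635

1967.7635 $/yr


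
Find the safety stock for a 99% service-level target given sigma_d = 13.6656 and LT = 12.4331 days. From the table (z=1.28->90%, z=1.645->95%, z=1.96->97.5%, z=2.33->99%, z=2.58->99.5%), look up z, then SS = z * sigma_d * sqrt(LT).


From the table, SL = 99% corresponds to z = 2.33
sqrt(LT) = sqrt(12.4331) = 3.5261
SS = 2.33 * 13.6656 * 3.5261 = 112.2727

112.2727 units


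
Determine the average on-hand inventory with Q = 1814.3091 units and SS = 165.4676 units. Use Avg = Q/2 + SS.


Q/2 = 907.1545
Avg = 907.1545 + 165.4676 = 1072.6221

1072.6221 units


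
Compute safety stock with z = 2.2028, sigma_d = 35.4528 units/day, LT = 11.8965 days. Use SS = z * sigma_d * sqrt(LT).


sqrt(LT) = sqrt(11.8965) = 3.4491
SS = 2.2028 * 35.4528 * 3.4491 = 269.3613

269.3613 units


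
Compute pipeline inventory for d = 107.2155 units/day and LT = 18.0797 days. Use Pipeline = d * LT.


Pipeline = 107.2155 * 18.0797 = 1938.4241

1938.4241 units


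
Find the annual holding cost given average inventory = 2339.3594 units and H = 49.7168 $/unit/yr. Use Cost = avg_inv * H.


Cost = 2339.3594 * 49.7168 = 116305.4634

116305.4634 $/yr


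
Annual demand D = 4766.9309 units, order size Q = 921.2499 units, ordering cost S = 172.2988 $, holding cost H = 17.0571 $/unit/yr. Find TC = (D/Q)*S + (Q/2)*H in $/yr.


Ordering cost = D*S/Q = 891.5458
Holding cost = Q*H/2 = 7856.9258
TC = 891.5458 + 7856.9258 = 8748.4716

8748.4716 $/yr


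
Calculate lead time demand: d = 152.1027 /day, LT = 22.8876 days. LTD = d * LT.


LTD = 152.1027 * 22.8876 = 3481.2658

3481.2658 units


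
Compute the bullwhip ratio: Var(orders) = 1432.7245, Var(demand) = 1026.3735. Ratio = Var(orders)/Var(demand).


BW = 1432.7245 / 1026.3735 = 1.3959

1.3959


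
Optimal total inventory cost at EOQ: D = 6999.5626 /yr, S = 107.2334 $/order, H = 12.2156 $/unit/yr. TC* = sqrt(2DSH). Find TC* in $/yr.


2*D*S*H = 18337738.5763
TC* = sqrt(18337738.5763) = 4282.2586

4282.2586 $/yr


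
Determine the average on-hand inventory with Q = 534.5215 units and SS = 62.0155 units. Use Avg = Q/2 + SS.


Q/2 = 267.2607
Avg = 267.2607 + 62.0155 = 329.2763

329.2763 units


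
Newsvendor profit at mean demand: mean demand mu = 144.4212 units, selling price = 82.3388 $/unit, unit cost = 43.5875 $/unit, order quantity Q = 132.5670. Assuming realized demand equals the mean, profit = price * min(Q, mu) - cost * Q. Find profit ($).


Sales at mu = min(132.5670, 144.4212) = 132.5670
Revenue = 82.3388 * 132.5670 = 10915.4077
Total cost = 43.5875 * 132.5670 = 5778.2641
Profit = 10915.4077 - 5778.2641 = 5137.1436

5137.1436 $


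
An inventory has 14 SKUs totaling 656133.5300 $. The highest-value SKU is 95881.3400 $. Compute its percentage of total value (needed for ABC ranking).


Top item = 95881.3400
Total = 656133.5300
Percentage = 95881.3400 / 656133.5300 * 100 = 14.6131

14.6131%


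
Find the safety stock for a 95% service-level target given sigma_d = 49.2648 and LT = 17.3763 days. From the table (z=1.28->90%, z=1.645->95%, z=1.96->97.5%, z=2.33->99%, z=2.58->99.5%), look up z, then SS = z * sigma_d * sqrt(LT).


From the table, SL = 95% corresponds to z = 1.645
sqrt(LT) = sqrt(17.3763) = 4.1685
SS = 1.645 * 49.2648 * 4.1685 = 337.8168

337.8168 units


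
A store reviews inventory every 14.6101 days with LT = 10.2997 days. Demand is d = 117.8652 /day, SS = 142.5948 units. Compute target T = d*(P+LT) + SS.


P + LT = 24.9098
d*(P+LT) = 117.8652 * 24.9098 = 2935.9986
T = 2935.9986 + 142.5948 = 3078.5934

3078.5934 units


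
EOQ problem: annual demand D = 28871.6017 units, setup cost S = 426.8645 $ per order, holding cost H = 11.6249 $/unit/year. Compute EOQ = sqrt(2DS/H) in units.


2*D*S = 2 * 28871.6017 * 426.8645 = 24648523.6477
2*D*S/H = 2120321.3488
EOQ = sqrt(2120321.3488) = 1456.1323

1456.1323 units


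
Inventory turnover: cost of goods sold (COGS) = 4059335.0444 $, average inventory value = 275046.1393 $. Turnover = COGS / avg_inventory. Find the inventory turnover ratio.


Turnover = 4059335.0444 / 275046.1393 = 14.7587

14.7587


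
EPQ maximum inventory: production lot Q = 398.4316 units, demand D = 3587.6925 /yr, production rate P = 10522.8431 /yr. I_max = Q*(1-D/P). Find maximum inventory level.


D/P = 0.3409
1 - D/P = 0.6591
I_max = 398.4316 * 0.6591 = 262.5890

262.5890 units


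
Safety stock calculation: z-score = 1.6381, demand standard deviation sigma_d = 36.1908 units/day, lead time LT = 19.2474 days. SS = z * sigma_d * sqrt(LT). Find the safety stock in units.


sqrt(LT) = sqrt(19.2474) = 4.3872
SS = 1.6381 * 36.1908 * 4.3872 = 260.0906

260.0906 units


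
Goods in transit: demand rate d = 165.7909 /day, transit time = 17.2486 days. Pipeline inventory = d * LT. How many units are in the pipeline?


Pipeline = 165.7909 * 17.2486 = 2859.6609

2859.6609 units


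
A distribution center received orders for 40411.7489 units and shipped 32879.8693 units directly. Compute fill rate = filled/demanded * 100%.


FR = 32879.8693 / 40411.7489 * 100 = 81.3622

81.3622%


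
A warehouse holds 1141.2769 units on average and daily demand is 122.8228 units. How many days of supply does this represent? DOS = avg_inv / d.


DOS = 1141.2769 / 122.8228 = 9.2921

9.2921 days


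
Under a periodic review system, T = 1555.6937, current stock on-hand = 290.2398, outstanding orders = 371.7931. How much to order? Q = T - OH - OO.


Inventory position = OH + OO = 290.2398 + 371.7931 = 662.0329
Q = 1555.6937 - 662.0329 = 893.6608

893.6608 units


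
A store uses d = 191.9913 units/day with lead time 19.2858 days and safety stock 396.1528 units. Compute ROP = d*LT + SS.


d*LT = 191.9913 * 19.2858 = 3702.7058
ROP = 3702.7058 + 396.1528 = 4098.8586

4098.8586 units


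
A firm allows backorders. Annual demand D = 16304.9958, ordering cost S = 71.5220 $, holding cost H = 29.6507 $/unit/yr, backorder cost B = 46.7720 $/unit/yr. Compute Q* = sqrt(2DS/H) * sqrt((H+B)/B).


sqrt(2DS/H) = 280.4644
sqrt((H+B)/B) = 1.2783
Q* = 280.4644 * 1.2783 = 358.5056

358.5056 units


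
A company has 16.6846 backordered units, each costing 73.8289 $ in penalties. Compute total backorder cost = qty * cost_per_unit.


Total = 16.6846 * 73.8289 = 1231.8057

1231.8057 $


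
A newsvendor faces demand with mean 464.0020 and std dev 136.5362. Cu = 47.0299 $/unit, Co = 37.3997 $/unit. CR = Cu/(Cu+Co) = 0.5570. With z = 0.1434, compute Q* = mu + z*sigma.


CR = Cu/(Cu+Co) = 47.0299/(47.0299+37.3997) = 0.5570
z = 0.1434
Q* = 464.0020 + 0.1434 * 136.5362 = 483.5813

483.5813 units


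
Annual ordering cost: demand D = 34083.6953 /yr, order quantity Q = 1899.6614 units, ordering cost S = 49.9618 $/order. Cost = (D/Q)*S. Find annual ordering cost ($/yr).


Number of orders = D/Q = 17.9420
Cost = 17.9420 * 49.9618 = 896.4138

896.4138 $/yr


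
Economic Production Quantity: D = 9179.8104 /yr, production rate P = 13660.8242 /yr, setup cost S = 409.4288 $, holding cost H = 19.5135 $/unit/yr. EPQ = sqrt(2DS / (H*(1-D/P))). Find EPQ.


1 - D/P = 1 - 0.6720 = 0.3280
H*(1-D/P) = 6.4008
2DS = 7516957.5126
EPQ = sqrt(1174377.0184) = 1083.6868

1083.6868 units


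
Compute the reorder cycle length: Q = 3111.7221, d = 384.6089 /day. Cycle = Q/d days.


Cycle = 3111.7221 / 384.6089 = 8.0906

8.0906 days


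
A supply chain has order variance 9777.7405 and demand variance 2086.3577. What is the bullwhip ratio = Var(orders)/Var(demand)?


BW = 9777.7405 / 2086.3577 = 4.6865

4.6865


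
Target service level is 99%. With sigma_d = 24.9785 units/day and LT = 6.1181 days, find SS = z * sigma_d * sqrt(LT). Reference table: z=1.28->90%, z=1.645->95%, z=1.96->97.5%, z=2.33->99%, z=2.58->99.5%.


From the table, SL = 99% corresponds to z = 2.33
sqrt(LT) = sqrt(6.1181) = 2.4735
SS = 2.33 * 24.9785 * 2.4735 = 143.9563

143.9563 units


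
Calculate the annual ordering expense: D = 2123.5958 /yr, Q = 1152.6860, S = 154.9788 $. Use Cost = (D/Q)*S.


Number of orders = D/Q = 1.8423
Cost = 1.8423 * 154.9788 = 285.5178

285.5178 $/yr


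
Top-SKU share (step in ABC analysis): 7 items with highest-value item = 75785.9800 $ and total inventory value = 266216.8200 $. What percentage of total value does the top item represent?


Top item = 75785.9800
Total = 266216.8200
Percentage = 75785.9800 / 266216.8200 * 100 = 28.4678

28.4678%


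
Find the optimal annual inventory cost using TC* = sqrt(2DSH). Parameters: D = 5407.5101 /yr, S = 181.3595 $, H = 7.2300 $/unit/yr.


2*D*S*H = 14180970.1226
TC* = sqrt(14180970.1226) = 3765.7629

3765.7629 $/yr


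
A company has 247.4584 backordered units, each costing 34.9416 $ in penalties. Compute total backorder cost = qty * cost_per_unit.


Total = 247.4584 * 34.9416 = 8646.5924

8646.5924 $


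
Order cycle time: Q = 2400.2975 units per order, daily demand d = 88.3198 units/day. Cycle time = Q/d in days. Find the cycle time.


Cycle = 2400.2975 / 88.3198 = 27.1773

27.1773 days


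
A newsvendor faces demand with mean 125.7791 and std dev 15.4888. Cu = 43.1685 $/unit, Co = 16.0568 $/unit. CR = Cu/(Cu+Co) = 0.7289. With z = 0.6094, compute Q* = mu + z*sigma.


CR = Cu/(Cu+Co) = 43.1685/(43.1685+16.0568) = 0.7289
z = 0.6094
Q* = 125.7791 + 0.6094 * 15.4888 = 135.2180

135.2180 units


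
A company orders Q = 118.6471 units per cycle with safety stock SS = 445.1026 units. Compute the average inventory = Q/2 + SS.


Q/2 = 59.3235
Avg = 59.3235 + 445.1026 = 504.4262

504.4262 units


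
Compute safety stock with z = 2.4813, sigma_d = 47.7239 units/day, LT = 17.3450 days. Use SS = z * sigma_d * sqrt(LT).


sqrt(LT) = sqrt(17.3450) = 4.1647
SS = 2.4813 * 47.7239 * 4.1647 = 493.1765

493.1765 units


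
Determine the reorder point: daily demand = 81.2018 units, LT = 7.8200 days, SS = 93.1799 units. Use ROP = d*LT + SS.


d*LT = 81.2018 * 7.8200 = 634.9981
ROP = 634.9981 + 93.1799 = 728.1780

728.1780 units


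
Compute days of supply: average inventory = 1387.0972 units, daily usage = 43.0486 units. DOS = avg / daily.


DOS = 1387.0972 / 43.0486 = 32.2217

32.2217 days


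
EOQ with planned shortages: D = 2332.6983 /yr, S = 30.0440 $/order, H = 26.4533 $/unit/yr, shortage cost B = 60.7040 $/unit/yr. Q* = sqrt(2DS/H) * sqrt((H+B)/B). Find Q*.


sqrt(2DS/H) = 72.7919
sqrt((H+B)/B) = 1.1982
Q* = 72.7919 * 1.1982 = 87.2221

87.2221 units


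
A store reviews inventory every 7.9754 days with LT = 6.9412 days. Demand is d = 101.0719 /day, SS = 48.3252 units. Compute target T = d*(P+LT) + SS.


P + LT = 14.9166
d*(P+LT) = 101.0719 * 14.9166 = 1507.6491
T = 1507.6491 + 48.3252 = 1555.9743

1555.9743 units


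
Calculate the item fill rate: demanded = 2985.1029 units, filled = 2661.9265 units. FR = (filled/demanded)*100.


FR = 2661.9265 / 2985.1029 * 100 = 89.1737

89.1737%


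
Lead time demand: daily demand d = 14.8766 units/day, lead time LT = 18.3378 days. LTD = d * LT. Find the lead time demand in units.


LTD = 14.8766 * 18.3378 = 272.8041

272.8041 units


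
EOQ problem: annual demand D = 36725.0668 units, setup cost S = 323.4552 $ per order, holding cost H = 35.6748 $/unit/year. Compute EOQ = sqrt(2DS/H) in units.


2*D*S = 2 * 36725.0668 * 323.4552 = 23757827.6536
2*D*S/H = 665955.4547
EOQ = sqrt(665955.4547) = 816.0609

816.0609 units


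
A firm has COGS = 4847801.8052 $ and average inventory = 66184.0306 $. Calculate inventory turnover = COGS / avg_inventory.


Turnover = 4847801.8052 / 66184.0306 = 73.2473

73.2473


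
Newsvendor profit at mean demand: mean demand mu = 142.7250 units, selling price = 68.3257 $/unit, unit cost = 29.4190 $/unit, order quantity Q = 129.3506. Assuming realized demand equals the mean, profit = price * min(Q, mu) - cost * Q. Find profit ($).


Sales at mu = min(129.3506, 142.7250) = 129.3506
Revenue = 68.3257 * 129.3506 = 8837.9703
Total cost = 29.4190 * 129.3506 = 3805.3653
Profit = 8837.9703 - 3805.3653 = 5032.6050

5032.6050 $


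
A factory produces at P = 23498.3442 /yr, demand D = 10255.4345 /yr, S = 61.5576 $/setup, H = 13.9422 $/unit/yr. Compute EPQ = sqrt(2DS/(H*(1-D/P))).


1 - D/P = 1 - 0.4364 = 0.5636
H*(1-D/P) = 7.8574
2DS = 1262599.8696
EPQ = sqrt(160689.7870) = 400.8613

400.8613 units


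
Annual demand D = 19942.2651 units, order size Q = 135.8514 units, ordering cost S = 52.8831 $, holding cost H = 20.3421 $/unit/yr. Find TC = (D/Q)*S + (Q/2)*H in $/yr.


Ordering cost = D*S/Q = 7762.9586
Holding cost = Q*H/2 = 1381.7514
TC = 7762.9586 + 1381.7514 = 9144.7100

9144.7100 $/yr


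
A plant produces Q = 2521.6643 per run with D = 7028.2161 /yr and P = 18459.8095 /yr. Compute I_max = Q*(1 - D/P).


D/P = 0.3807
1 - D/P = 0.6193
I_max = 2521.6643 * 0.6193 = 1561.5893

1561.5893 units


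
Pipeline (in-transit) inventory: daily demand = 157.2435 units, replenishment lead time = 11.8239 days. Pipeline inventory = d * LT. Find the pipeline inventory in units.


Pipeline = 157.2435 * 11.8239 = 1859.2314

1859.2314 units


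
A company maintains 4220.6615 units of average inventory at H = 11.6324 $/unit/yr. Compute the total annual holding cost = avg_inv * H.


Cost = 4220.6615 * 11.6324 = 49096.4228

49096.4228 $/yr


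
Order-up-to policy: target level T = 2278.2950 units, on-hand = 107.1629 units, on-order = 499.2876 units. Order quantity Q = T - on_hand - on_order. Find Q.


Inventory position = OH + OO = 107.1629 + 499.2876 = 606.4505
Q = 2278.2950 - 606.4505 = 1671.8445

1671.8445 units


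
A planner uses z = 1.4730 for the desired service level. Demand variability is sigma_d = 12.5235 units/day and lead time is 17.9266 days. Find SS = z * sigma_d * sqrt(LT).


sqrt(LT) = sqrt(17.9266) = 4.2340
SS = 1.4730 * 12.5235 * 4.2340 = 78.1047

78.1047 units


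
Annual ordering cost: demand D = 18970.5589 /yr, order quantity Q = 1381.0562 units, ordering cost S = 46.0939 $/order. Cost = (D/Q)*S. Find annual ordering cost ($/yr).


Number of orders = D/Q = 13.7363
Cost = 13.7363 * 46.0939 = 633.1582

633.1582 $/yr


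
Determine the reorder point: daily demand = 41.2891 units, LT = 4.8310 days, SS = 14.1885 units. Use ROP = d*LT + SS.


d*LT = 41.2891 * 4.8310 = 199.4676
ROP = 199.4676 + 14.1885 = 213.6561

213.6561 units


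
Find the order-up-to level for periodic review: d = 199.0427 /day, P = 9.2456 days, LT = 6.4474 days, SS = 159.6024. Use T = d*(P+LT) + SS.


P + LT = 15.6930
d*(P+LT) = 199.0427 * 15.6930 = 3123.5771
T = 3123.5771 + 159.6024 = 3283.1795

3283.1795 units


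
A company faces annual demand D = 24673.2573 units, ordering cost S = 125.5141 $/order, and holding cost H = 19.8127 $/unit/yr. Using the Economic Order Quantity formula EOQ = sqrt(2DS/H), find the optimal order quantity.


2*D*S = 2 * 24673.2573 * 125.5141 = 6193683.3682
2*D*S/H = 312611.7777
EOQ = sqrt(312611.7777) = 559.1170

559.1170 units


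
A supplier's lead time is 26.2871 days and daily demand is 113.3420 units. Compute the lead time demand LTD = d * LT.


LTD = 113.3420 * 26.2871 = 2979.4325

2979.4325 units


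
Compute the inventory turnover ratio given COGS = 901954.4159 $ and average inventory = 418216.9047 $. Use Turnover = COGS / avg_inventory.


Turnover = 901954.4159 / 418216.9047 = 2.1567

2.1567


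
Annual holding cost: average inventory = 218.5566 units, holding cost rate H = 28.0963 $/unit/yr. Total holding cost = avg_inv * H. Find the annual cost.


Cost = 218.5566 * 28.0963 = 6140.6318

6140.6318 $/yr


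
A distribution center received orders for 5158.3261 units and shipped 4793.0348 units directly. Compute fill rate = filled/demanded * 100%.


FR = 4793.0348 / 5158.3261 * 100 = 92.9184

92.9184%


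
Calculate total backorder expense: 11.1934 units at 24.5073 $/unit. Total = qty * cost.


Total = 11.1934 * 24.5073 = 274.3200

274.3200 $


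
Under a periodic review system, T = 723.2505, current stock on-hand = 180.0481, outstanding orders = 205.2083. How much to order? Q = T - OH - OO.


Inventory position = OH + OO = 180.0481 + 205.2083 = 385.2564
Q = 723.2505 - 385.2564 = 337.9941

337.9941 units


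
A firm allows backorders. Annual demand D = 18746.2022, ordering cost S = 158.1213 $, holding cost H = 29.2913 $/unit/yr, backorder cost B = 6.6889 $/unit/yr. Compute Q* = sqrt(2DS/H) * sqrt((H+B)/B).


sqrt(2DS/H) = 449.8809
sqrt((H+B)/B) = 2.3193
Q* = 449.8809 * 2.3193 = 1043.4027

1043.4027 units


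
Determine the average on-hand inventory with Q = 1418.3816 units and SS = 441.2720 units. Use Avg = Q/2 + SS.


Q/2 = 709.1908
Avg = 709.1908 + 441.2720 = 1150.4628

1150.4628 units


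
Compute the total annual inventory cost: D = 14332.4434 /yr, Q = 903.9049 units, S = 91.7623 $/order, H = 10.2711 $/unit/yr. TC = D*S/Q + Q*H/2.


Ordering cost = D*S/Q = 1454.9960
Holding cost = Q*H/2 = 4642.0488
TC = 1454.9960 + 4642.0488 = 6097.0448

6097.0448 $/yr


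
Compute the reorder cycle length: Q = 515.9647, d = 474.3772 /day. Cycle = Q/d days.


Cycle = 515.9647 / 474.3772 = 1.0877

1.0877 days


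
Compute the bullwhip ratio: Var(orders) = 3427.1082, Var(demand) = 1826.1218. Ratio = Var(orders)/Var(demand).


BW = 3427.1082 / 1826.1218 = 1.8767

1.8767


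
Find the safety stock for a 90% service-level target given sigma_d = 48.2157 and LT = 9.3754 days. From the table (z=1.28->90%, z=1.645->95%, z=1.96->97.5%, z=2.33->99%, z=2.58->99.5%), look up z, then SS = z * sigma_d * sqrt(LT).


From the table, SL = 90% corresponds to z = 1.28
sqrt(LT) = sqrt(9.3754) = 3.0619
SS = 1.28 * 48.2157 * 3.0619 = 188.9702

188.9702 units


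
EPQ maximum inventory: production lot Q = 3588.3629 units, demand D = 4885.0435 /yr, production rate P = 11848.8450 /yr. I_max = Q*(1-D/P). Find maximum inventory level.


D/P = 0.4123
1 - D/P = 0.5877
I_max = 3588.3629 * 0.5877 = 2108.9521

2108.9521 units


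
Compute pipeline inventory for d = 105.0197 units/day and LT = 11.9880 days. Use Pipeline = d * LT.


Pipeline = 105.0197 * 11.9880 = 1258.9762

1258.9762 units


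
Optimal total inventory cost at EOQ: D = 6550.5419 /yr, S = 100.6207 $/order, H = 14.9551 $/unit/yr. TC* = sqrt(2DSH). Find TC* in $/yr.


2*D*S*H = 19714414.3547
TC* = sqrt(19714414.3547) = 4440.0917

4440.0917 $/yr


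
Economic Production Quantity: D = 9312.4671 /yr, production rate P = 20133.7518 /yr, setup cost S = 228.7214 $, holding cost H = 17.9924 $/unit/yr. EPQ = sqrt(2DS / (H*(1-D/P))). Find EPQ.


1 - D/P = 1 - 0.4625 = 0.5375
H*(1-D/P) = 9.6704
2DS = 4259921.0251
EPQ = sqrt(440512.6025) = 663.7112

663.7112 units


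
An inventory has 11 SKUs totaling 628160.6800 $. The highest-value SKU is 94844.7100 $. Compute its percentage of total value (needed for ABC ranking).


Top item = 94844.7100
Total = 628160.6800
Percentage = 94844.7100 / 628160.6800 * 100 = 15.0988

15.0988%


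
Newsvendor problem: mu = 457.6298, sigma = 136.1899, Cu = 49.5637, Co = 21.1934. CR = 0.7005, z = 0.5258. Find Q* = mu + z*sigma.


CR = Cu/(Cu+Co) = 49.5637/(49.5637+21.1934) = 0.7005
z = 0.5258
Q* = 457.6298 + 0.5258 * 136.1899 = 529.2384

529.2384 units


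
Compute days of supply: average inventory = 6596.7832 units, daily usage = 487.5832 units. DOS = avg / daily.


DOS = 6596.7832 / 487.5832 = 13.5296

13.5296 days


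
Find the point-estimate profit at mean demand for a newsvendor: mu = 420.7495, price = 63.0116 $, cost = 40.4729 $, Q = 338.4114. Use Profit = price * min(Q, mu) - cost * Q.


Sales at mu = min(338.4114, 420.7495) = 338.4114
Revenue = 63.0116 * 338.4114 = 21323.8438
Total cost = 40.4729 * 338.4114 = 13696.4908
Profit = 21323.8438 - 13696.4908 = 7627.3530

7627.3530 $


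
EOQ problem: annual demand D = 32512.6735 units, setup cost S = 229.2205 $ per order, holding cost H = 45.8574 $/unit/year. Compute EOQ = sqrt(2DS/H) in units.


2*D*S = 2 * 32512.6735 * 229.2205 = 14905142.5520
2*D*S/H = 325032.4386
EOQ = sqrt(325032.4386) = 570.1162

570.1162 units


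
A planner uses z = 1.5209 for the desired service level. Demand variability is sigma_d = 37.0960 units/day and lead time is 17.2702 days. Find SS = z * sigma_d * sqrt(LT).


sqrt(LT) = sqrt(17.2702) = 4.1557
SS = 1.5209 * 37.0960 * 4.1557 = 234.4641

234.4641 units


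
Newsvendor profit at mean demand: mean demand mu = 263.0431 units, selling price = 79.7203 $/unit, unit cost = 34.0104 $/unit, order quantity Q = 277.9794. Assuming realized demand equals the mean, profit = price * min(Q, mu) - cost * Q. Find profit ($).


Sales at mu = min(277.9794, 263.0431) = 263.0431
Revenue = 79.7203 * 263.0431 = 20969.8748
Total cost = 34.0104 * 277.9794 = 9454.1906
Profit = 20969.8748 - 9454.1906 = 11515.6843

11515.6843 $


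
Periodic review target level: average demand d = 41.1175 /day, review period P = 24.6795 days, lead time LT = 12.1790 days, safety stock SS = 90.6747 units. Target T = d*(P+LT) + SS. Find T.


P + LT = 36.8585
d*(P+LT) = 41.1175 * 36.8585 = 1515.5294
T = 1515.5294 + 90.6747 = 1606.2041

1606.2041 units


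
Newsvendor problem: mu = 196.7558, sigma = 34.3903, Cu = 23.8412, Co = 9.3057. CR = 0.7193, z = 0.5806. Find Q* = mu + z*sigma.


CR = Cu/(Cu+Co) = 23.8412/(23.8412+9.3057) = 0.7193
z = 0.5806
Q* = 196.7558 + 0.5806 * 34.3903 = 216.7228

216.7228 units


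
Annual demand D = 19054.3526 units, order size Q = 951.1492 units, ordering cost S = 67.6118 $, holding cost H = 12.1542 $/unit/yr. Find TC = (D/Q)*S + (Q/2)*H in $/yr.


Ordering cost = D*S/Q = 1354.4658
Holding cost = Q*H/2 = 5780.2288
TC = 1354.4658 + 5780.2288 = 7134.6946

7134.6946 $/yr


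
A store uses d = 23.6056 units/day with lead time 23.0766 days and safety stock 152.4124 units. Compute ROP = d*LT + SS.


d*LT = 23.6056 * 23.0766 = 544.7370
ROP = 544.7370 + 152.4124 = 697.1494

697.1494 units


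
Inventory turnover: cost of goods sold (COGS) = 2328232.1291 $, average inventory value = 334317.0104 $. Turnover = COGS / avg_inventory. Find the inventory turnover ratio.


Turnover = 2328232.1291 / 334317.0104 = 6.9641

6.9641


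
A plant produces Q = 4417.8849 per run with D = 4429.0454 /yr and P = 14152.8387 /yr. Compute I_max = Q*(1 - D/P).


D/P = 0.3129
1 - D/P = 0.6871
I_max = 4417.8849 * 0.6871 = 3035.3345

3035.3345 units


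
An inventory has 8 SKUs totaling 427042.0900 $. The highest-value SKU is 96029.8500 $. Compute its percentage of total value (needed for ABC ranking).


Top item = 96029.8500
Total = 427042.0900
Percentage = 96029.8500 / 427042.0900 * 100 = 22.4872

22.4872%


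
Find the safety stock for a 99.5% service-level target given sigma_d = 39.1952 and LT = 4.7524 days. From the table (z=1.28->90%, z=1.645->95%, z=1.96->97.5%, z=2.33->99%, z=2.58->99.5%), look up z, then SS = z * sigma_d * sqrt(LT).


From the table, SL = 99.5% corresponds to z = 2.58
sqrt(LT) = sqrt(4.7524) = 2.1800
SS = 2.58 * 39.1952 * 2.1800 = 220.4495

220.4495 units


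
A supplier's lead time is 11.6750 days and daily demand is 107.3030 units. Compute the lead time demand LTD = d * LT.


LTD = 107.3030 * 11.6750 = 1252.7625

1252.7625 units


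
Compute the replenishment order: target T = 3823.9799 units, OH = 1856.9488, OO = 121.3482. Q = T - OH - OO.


Inventory position = OH + OO = 1856.9488 + 121.3482 = 1978.2970
Q = 3823.9799 - 1978.2970 = 1845.6829

1845.6829 units


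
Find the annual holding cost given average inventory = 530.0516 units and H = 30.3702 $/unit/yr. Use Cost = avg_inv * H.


Cost = 530.0516 * 30.3702 = 16097.7731

16097.7731 $/yr


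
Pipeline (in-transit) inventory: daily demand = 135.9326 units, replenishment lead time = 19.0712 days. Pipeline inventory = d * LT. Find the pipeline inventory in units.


Pipeline = 135.9326 * 19.0712 = 2592.3978

2592.3978 units


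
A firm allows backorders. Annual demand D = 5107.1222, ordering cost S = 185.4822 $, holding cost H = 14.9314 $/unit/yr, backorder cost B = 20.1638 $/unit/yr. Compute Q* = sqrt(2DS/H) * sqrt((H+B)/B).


sqrt(2DS/H) = 356.2083
sqrt((H+B)/B) = 1.3193
Q* = 356.2083 * 1.3193 = 469.9392

469.9392 units


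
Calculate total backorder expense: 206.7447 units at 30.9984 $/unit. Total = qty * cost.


Total = 206.7447 * 30.9984 = 6408.7549

6408.7549 $


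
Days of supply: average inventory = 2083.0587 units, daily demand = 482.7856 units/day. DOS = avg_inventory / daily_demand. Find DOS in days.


DOS = 2083.0587 / 482.7856 = 4.3147

4.3147 days


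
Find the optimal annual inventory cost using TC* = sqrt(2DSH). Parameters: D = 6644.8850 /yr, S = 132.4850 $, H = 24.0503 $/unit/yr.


2*D*S*H = 42345247.2503
TC* = sqrt(42345247.2503) = 6507.3226

6507.3226 $/yr


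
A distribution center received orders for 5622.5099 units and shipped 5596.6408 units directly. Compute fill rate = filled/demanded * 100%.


FR = 5596.6408 / 5622.5099 * 100 = 99.5399

99.5399%


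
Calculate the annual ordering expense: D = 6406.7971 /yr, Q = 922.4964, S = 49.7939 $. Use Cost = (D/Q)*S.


Number of orders = D/Q = 6.9451
Cost = 6.9451 * 49.7939 = 345.8219

345.8219 $/yr


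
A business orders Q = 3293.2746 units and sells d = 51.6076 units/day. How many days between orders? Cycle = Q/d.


Cycle = 3293.2746 / 51.6076 = 63.8138

63.8138 days


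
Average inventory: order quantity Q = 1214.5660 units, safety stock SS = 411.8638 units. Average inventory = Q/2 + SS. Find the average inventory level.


Q/2 = 607.2830
Avg = 607.2830 + 411.8638 = 1019.1468

1019.1468 units


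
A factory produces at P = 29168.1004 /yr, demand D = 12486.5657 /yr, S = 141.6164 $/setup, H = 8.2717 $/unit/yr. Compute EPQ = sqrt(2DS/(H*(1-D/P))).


1 - D/P = 1 - 0.4281 = 0.5719
H*(1-D/P) = 4.7307
2DS = 3536604.9656
EPQ = sqrt(747590.7522) = 864.6333

864.6333 units


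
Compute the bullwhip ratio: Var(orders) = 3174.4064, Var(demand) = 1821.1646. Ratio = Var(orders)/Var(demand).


BW = 3174.4064 / 1821.1646 = 1.7431

1.7431


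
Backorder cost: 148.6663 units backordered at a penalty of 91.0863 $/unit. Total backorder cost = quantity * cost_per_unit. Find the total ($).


Total = 148.6663 * 91.0863 = 13541.4632

13541.4632 $


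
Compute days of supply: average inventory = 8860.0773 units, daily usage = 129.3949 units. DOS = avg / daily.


DOS = 8860.0773 / 129.3949 = 68.4732

68.4732 days


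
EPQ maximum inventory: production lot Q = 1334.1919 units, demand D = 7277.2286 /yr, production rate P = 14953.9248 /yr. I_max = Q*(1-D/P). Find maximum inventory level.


D/P = 0.4866
1 - D/P = 0.5134
I_max = 1334.1919 * 0.5134 = 684.9162

684.9162 units


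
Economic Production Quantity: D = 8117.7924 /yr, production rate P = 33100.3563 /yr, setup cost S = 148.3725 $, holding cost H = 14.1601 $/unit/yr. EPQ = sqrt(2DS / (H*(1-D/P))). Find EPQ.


1 - D/P = 1 - 0.2452 = 0.7548
H*(1-D/P) = 10.6874
2DS = 2408914.3057
EPQ = sqrt(225398.3290) = 474.7613

474.7613 units


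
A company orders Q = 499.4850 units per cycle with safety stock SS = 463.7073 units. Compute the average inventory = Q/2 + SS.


Q/2 = 249.7425
Avg = 249.7425 + 463.7073 = 713.4498

713.4498 units


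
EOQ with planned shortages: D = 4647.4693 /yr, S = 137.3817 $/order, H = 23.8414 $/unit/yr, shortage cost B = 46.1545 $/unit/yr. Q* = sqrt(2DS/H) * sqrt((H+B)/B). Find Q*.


sqrt(2DS/H) = 231.4312
sqrt((H+B)/B) = 1.2315
Q* = 231.4312 * 1.2315 = 285.0041

285.0041 units


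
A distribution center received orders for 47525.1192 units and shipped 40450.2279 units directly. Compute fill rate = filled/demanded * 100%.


FR = 40450.2279 / 47525.1192 * 100 = 85.1134

85.1134%


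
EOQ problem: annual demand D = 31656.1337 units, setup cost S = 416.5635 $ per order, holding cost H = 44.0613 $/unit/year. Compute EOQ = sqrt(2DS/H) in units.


2*D*S = 2 * 31656.1337 * 416.5635 = 26373579.7011
2*D*S/H = 598565.6279
EOQ = sqrt(598565.6279) = 773.6702

773.6702 units


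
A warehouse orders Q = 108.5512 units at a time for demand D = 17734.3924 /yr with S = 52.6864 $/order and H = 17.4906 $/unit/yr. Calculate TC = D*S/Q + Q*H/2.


Ordering cost = D*S/Q = 8607.5630
Holding cost = Q*H/2 = 949.3128
TC = 8607.5630 + 949.3128 = 9556.8758

9556.8758 $/yr


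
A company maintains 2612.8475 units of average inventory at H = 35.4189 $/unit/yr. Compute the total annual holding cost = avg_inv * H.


Cost = 2612.8475 * 35.4189 = 92544.1843

92544.1843 $/yr


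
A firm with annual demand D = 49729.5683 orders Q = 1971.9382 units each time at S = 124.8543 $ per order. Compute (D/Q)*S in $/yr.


Number of orders = D/Q = 25.2186
Cost = 25.2186 * 124.8543 = 3148.6537

3148.6537 $/yr


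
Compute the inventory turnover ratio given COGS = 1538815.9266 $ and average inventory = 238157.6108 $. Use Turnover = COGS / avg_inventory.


Turnover = 1538815.9266 / 238157.6108 = 6.4613

6.4613


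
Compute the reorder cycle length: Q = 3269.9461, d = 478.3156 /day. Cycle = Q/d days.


Cycle = 3269.9461 / 478.3156 = 6.8364

6.8364 days


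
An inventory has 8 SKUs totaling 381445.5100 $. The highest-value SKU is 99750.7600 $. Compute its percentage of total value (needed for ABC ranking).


Top item = 99750.7600
Total = 381445.5100
Percentage = 99750.7600 / 381445.5100 * 100 = 26.1507

26.1507%
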